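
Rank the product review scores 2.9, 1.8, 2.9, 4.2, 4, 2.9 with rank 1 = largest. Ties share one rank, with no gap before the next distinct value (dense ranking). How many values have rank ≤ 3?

5

Sorted (descending): 4.2, 4, 2.9, 2.9, 2.9, 1.8
The 3 values of 2.9 share dense rank 3.
Remaining distinct values take the next consecutive integers.
Ranks ≤ 3: {1, 2, 3, 3, 3} → 5 values.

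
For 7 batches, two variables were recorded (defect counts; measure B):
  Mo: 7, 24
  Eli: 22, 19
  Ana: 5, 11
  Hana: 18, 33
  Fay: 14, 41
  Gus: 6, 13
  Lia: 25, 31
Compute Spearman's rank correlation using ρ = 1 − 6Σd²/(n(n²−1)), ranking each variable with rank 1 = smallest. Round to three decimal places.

Ranks of variable 1: 3, 6, 1, 5, 4, 2, 7
Ranks of variable 2: 4, 3, 1, 6, 7, 2, 5
d = r₁ − r₂: -1, 3, 0, -1, -3, 0, 2
d²: 1, 9, 0, 1, 9, 0, 4; Σd² = 24
ρ = 1 − 6·24/(7·48) = 1 − 144/336 = 0.571

0.571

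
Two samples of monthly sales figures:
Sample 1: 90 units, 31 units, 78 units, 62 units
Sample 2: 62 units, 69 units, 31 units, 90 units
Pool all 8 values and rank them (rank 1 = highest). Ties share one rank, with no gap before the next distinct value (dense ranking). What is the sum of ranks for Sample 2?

Sorted (descending): 90, 90, 78, 69, 62, 62, 31, 31
The 2 values of 90 share dense rank 1.
The 2 values of 62 share dense rank 4.
The 2 values of 31 share dense rank 5.
Remaining distinct values take the next consecutive integers.
Sample 2 values → pooled ranks: 62→4, 69→3, 31→5, 90→1
Rank sum = 4 + 3 + 5 + 1 = 13

13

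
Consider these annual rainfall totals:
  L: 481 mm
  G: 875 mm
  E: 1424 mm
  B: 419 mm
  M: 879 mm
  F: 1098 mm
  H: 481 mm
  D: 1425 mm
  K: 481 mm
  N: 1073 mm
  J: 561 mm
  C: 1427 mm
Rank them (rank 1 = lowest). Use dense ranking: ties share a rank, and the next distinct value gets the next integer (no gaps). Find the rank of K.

Sorted (ascending): 419, 481, 481, 481, 561, 875, 879, 1073, 1098, 1424, 1425, 1427
The 3 values of 481 share dense rank 2.
Remaining distinct values take the next consecutive integers.
K has value 481 mm → rank 2.

2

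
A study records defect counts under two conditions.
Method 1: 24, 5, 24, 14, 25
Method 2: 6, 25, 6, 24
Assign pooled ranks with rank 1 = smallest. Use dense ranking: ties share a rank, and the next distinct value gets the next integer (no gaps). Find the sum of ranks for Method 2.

Sorted (ascending): 5, 6, 6, 14, 24, 24, 24, 25, 25
The 2 values of 6 share dense rank 2.
The 3 values of 24 share dense rank 4.
The 2 values of 25 share dense rank 5.
Remaining distinct values take the next consecutive integers.
Method 2 values → pooled ranks: 6→2, 25→5, 6→2, 24→4
Rank sum = 2 + 5 + 2 + 4 = 13

13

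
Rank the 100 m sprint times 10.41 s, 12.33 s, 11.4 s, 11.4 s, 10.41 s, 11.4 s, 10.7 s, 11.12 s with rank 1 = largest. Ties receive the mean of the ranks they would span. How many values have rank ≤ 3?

4

Sorted (descending): 12.33, 11.4, 11.4, 11.4, 11.12, 10.7, 10.41, 10.41
The 3 values of 11.4 occupy positions 2–4 → average rank 3.
The 2 values of 10.41 occupy positions 7–8 → average rank (7+8)/2 = 7.5.
Ranks ≤ 3: {1, 3, 3, 3} → 4 values.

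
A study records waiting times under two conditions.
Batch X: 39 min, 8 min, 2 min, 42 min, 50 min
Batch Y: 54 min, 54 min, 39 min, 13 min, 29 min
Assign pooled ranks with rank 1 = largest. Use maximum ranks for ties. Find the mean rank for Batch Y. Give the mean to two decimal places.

Sorted (descending): 54, 54, 50, 42, 39, 39, 29, 13, 8, 2
The 2 values of 54 occupy positions 1–2 → each gets rank 2.
The 2 values of 39 occupy positions 5–6 → each gets rank 6.
Batch Y values → pooled ranks: 54→2, 54→2, 39→6, 13→8, 29→7
Mean rank = (2 + 2 + 6 + 8 + 7) / 5 = 5.00

5.00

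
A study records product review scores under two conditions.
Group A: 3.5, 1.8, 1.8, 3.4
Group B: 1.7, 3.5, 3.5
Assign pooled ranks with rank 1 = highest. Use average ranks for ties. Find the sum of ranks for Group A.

17

Sorted (descending): 3.5, 3.5, 3.5, 3.4, 1.8, 1.8, 1.7
The 3 values of 3.5 occupy positions 1–3 → average rank 2.
The 2 values of 1.8 occupy positions 5–6 → average rank (5+6)/2 = 5.5.
Group A values → pooled ranks: 3.5→2, 1.8→5.5, 1.8→5.5, 3.4→4
Rank sum = 2 + 5.5 + 5.5 + 4 = 17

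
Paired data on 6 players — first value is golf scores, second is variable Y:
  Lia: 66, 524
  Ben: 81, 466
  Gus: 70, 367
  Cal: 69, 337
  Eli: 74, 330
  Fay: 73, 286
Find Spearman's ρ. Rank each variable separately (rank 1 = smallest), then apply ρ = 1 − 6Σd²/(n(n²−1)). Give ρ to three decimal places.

Ranks of variable 1: 1, 6, 3, 2, 5, 4
Ranks of variable 2: 6, 5, 4, 3, 2, 1
d = r₁ − r₂: -5, 1, -1, -1, 3, 3
d²: 25, 1, 1, 1, 9, 9; Σd² = 46
ρ = 1 − 6·46/(6·35) = 1 − 276/210 = -0.314

-0.314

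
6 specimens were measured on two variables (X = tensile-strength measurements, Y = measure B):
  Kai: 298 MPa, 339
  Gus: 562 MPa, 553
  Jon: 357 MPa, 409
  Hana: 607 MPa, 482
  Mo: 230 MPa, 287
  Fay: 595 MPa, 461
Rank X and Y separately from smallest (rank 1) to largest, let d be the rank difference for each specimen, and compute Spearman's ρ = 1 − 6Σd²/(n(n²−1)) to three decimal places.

Ranks of variable 1: 2, 4, 3, 6, 1, 5
Ranks of variable 2: 2, 6, 3, 5, 1, 4
d = r₁ − r₂: 0, -2, 0, 1, 0, 1
d²: 0, 4, 0, 1, 0, 1; Σd² = 6
ρ = 1 − 6·6/(6·35) = 1 − 36/210 = 0.829

0.829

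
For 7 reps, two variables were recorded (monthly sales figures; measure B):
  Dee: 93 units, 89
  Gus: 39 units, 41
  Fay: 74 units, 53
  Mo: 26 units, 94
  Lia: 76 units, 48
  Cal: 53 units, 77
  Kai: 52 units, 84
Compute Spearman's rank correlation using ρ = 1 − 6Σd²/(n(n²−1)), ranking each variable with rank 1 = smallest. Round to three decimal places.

-0.107

Ranks of variable 1: 7, 2, 5, 1, 6, 4, 3
Ranks of variable 2: 6, 1, 3, 7, 2, 4, 5
d = r₁ − r₂: 1, 1, 2, -6, 4, 0, -2
d²: 1, 1, 4, 36, 16, 0, 4; Σd² = 62
ρ = 1 − 6·62/(7·48) = 1 − 372/336 = -0.107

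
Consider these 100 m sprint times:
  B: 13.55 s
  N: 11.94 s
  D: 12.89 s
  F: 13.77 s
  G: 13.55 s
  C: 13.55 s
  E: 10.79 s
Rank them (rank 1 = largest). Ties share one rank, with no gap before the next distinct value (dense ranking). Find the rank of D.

3

Sorted (descending): 13.77, 13.55, 13.55, 13.55, 12.89, 11.94, 10.79
The 3 values of 13.55 share dense rank 2.
Remaining distinct values take the next consecutive integers.
D has value 12.89 s → rank 3.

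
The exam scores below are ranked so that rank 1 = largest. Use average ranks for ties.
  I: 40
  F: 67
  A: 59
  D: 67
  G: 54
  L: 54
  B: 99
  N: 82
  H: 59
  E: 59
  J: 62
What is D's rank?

3.5

Sorted (descending): 99, 82, 67, 67, 62, 59, 59, 59, 54, 54, 40
The 2 values of 67 occupy positions 3–4 → average rank (3+4)/2 = 3.5.
The 3 values of 59 occupy positions 6–8 → average rank 7.
The 2 values of 54 occupy positions 9–10 → average rank (9+10)/2 = 9.5.
D has value 67 → rank 3.5.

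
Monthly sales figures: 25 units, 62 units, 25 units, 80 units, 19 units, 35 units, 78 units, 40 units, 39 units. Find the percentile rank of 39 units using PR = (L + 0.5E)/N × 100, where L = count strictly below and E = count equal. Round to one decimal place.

50.0

N = 9.
Strictly below 39: 4. Equal to 39: 1.
PR = (4 + 0.5·1)/9 × 100 = 50.0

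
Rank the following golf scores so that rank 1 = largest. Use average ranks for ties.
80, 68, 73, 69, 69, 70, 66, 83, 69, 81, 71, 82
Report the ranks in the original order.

Sorted (descending): 83, 82, 81, 80, 73, 71, 70, 69, 69, 69, 68, 66
The 3 values of 69 occupy positions 8–10 → average rank 9.

4, 11, 5, 9, 9, 7, 12, 1, 9, 3, 6, 2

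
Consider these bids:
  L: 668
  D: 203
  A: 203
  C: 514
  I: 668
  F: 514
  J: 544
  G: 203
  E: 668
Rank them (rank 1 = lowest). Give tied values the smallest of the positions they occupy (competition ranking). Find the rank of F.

Sorted (ascending): 203, 203, 203, 514, 514, 544, 668, 668, 668
The 3 values of 203 occupy positions 1–3 → each gets rank 1.
The 2 values of 514 occupy positions 4–5 → each gets rank 4.
The 3 values of 668 occupy positions 7–9 → each gets rank 7.
F has value 514 → rank 4.

4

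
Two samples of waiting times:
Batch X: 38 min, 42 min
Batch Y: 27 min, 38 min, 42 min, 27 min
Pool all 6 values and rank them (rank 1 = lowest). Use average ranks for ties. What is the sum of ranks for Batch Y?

Sorted (ascending): 27, 27, 38, 38, 42, 42
The 2 values of 27 occupy positions 1–2 → average rank (1+2)/2 = 1.5.
The 2 values of 38 occupy positions 3–4 → average rank (3+4)/2 = 3.5.
The 2 values of 42 occupy positions 5–6 → average rank (5+6)/2 = 5.5.
Batch Y values → pooled ranks: 27→1.5, 38→3.5, 42→5.5, 27→1.5
Rank sum = 1.5 + 3.5 + 5.5 + 1.5 = 12

12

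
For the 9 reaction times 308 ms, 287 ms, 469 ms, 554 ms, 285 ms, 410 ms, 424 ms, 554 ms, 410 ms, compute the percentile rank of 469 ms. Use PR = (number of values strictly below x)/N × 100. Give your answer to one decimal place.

66.7

N = 9.
Strictly below 469: 6. Equal to 469: 1.
PR = 6/9 × 100 = 66.7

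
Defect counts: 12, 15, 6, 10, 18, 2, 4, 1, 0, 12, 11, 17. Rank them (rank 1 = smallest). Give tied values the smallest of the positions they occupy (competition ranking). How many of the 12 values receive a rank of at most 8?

Sorted (ascending): 0, 1, 2, 4, 6, 10, 11, 12, 12, 15, 17, 18
The 2 values of 12 occupy positions 8–9 → each gets rank 8.
Ranks ≤ 8: {1, 2, 3, 4, 5, 6, 7, 8, 8} → 9 values.

9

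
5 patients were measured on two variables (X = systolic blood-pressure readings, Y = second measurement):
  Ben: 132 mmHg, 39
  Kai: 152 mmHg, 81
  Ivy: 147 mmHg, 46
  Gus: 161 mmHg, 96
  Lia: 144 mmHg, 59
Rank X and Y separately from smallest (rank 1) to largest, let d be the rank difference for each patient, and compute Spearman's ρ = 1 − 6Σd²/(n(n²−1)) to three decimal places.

0.900

Ranks of variable 1: 1, 4, 3, 5, 2
Ranks of variable 2: 1, 4, 2, 5, 3
d = r₁ − r₂: 0, 0, 1, 0, -1
d²: 0, 0, 1, 0, 1; Σd² = 2
ρ = 1 − 6·2/(5·24) = 1 − 12/120 = 0.900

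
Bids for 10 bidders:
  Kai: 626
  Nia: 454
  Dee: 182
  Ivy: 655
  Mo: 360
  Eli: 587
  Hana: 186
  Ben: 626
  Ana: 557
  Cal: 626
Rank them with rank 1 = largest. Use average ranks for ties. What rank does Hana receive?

9

Sorted (descending): 655, 626, 626, 626, 587, 557, 454, 360, 186, 182
The 3 values of 626 occupy positions 2–4 → average rank 3.
Hana has value 186 → rank 9.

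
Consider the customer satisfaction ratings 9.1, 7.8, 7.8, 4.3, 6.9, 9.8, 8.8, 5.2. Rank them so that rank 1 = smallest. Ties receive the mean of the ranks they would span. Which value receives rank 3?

Sorted (ascending): 4.3, 5.2, 6.9, 7.8, 7.8, 8.8, 9.1, 9.8
The 2 values of 7.8 occupy positions 4–5 → average rank (4+5)/2 = 4.5.
Rank 3 → value 6.9.

6.9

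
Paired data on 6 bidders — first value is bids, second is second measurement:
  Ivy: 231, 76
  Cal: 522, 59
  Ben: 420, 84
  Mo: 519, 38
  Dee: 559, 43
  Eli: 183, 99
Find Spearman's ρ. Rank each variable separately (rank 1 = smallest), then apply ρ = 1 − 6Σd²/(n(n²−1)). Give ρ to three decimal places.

-0.771

Ranks of variable 1: 2, 5, 3, 4, 6, 1
Ranks of variable 2: 4, 3, 5, 1, 2, 6
d = r₁ − r₂: -2, 2, -2, 3, 4, -5
d²: 4, 4, 4, 9, 16, 25; Σd² = 62
ρ = 1 − 6·62/(6·35) = 1 − 372/210 = -0.771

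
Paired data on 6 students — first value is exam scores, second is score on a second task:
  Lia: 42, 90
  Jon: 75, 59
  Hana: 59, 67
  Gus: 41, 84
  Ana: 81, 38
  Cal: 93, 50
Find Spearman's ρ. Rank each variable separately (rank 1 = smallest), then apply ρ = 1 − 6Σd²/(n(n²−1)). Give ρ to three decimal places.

-0.886

Ranks of variable 1: 2, 4, 3, 1, 5, 6
Ranks of variable 2: 6, 3, 4, 5, 1, 2
d = r₁ − r₂: -4, 1, -1, -4, 4, 4
d²: 16, 1, 1, 16, 16, 16; Σd² = 66
ρ = 1 − 6·66/(6·35) = 1 − 396/210 = -0.886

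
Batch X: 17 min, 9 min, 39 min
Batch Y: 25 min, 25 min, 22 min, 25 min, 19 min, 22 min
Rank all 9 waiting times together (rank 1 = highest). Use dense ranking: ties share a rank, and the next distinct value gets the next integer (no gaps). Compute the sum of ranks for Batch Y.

16

Sorted (descending): 39, 25, 25, 25, 22, 22, 19, 17, 9
The 3 values of 25 share dense rank 2.
The 2 values of 22 share dense rank 3.
Remaining distinct values take the next consecutive integers.
Batch Y values → pooled ranks: 25→2, 25→2, 22→3, 25→2, 19→4, 22→3
Rank sum = 2 + 2 + 3 + 2 + 4 + 3 = 16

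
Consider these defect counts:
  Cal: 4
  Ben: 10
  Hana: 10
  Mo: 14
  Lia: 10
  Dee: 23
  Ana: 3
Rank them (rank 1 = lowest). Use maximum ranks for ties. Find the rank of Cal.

2

Sorted (ascending): 3, 4, 10, 10, 10, 14, 23
The 3 values of 10 occupy positions 3–5 → each gets rank 5.
Cal has value 4 → rank 2.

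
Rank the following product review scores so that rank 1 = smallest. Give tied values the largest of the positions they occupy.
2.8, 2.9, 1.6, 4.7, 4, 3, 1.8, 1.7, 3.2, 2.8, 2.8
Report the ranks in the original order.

Sorted (ascending): 1.6, 1.7, 1.8, 2.8, 2.8, 2.8, 2.9, 3, 3.2, 4, 4.7
The 3 values of 2.8 occupy positions 4–6 → each gets rank 6.

6, 7, 1, 11, 10, 8, 3, 2, 9, 6, 6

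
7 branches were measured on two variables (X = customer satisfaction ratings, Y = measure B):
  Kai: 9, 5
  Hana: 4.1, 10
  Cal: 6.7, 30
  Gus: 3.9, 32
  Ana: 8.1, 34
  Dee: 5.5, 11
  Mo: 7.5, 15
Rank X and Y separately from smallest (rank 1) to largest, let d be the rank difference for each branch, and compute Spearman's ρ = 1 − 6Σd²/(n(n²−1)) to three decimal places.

-0.143

Ranks of variable 1: 7, 2, 4, 1, 6, 3, 5
Ranks of variable 2: 1, 2, 5, 6, 7, 3, 4
d = r₁ − r₂: 6, 0, -1, -5, -1, 0, 1
d²: 36, 0, 1, 25, 1, 0, 1; Σd² = 64
ρ = 1 − 6·64/(7·48) = 1 − 384/336 = -0.143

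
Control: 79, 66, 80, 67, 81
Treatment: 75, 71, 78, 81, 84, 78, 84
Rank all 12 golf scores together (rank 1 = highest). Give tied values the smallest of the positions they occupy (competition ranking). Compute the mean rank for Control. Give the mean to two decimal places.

7.40

Sorted (descending): 84, 84, 81, 81, 80, 79, 78, 78, 75, 71, 67, 66
The 2 values of 84 occupy positions 1–2 → each gets rank 1.
The 2 values of 81 occupy positions 3–4 → each gets rank 3.
The 2 values of 78 occupy positions 7–8 → each gets rank 7.
Control values → pooled ranks: 79→6, 66→12, 80→5, 67→11, 81→3
Mean rank = (6 + 12 + 5 + 11 + 3) / 5 = 7.40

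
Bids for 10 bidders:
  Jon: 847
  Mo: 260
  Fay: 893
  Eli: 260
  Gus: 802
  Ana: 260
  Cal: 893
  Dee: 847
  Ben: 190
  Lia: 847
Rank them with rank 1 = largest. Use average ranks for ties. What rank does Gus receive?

Sorted (descending): 893, 893, 847, 847, 847, 802, 260, 260, 260, 190
The 2 values of 893 occupy positions 1–2 → average rank (1+2)/2 = 1.5.
The 3 values of 847 occupy positions 3–5 → average rank 4.
The 3 values of 260 occupy positions 7–9 → average rank 8.
Gus has value 802 → rank 6.

6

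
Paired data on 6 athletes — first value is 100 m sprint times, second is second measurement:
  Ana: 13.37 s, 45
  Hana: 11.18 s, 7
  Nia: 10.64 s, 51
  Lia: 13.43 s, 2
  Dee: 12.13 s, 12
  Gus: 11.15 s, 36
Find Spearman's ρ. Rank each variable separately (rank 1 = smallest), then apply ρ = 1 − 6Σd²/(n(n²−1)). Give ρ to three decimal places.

-0.600

Ranks of variable 1: 5, 3, 1, 6, 4, 2
Ranks of variable 2: 5, 2, 6, 1, 3, 4
d = r₁ − r₂: 0, 1, -5, 5, 1, -2
d²: 0, 1, 25, 25, 1, 4; Σd² = 56
ρ = 1 − 6·56/(6·35) = 1 − 336/210 = -0.600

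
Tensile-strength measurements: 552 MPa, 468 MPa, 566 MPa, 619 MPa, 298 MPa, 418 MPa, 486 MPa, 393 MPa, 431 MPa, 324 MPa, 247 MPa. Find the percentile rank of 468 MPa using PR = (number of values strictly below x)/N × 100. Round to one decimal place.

N = 11.
Strictly below 468: 6. Equal to 468: 1.
PR = 6/11 × 100 = 54.5

54.5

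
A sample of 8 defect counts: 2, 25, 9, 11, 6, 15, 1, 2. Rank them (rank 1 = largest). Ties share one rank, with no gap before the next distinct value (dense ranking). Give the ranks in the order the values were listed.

Sorted (descending): 25, 15, 11, 9, 6, 2, 2, 1
The 2 values of 2 share dense rank 6.
Remaining distinct values take the next consecutive integers.

6, 1, 4, 3, 5, 2, 7, 6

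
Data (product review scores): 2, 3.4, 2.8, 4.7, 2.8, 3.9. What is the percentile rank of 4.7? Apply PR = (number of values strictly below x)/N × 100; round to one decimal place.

N = 6.
Strictly below 4.7: 5. Equal to 4.7: 1.
PR = 5/6 × 100 = 83.3

83.3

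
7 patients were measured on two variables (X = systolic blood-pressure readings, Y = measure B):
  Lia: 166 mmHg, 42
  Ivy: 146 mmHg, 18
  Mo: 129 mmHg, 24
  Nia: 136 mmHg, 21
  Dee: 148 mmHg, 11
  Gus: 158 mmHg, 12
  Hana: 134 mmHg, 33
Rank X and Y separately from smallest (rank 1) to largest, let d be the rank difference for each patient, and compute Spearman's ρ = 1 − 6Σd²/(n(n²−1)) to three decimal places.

-0.179

Ranks of variable 1: 7, 4, 1, 3, 5, 6, 2
Ranks of variable 2: 7, 3, 5, 4, 1, 2, 6
d = r₁ − r₂: 0, 1, -4, -1, 4, 4, -4
d²: 0, 1, 16, 1, 16, 16, 16; Σd² = 66
ρ = 1 − 6·66/(7·48) = 1 − 396/336 = -0.179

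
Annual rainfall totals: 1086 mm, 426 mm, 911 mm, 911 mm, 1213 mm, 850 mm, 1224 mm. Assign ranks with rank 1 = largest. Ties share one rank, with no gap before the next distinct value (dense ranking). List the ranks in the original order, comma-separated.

Sorted (descending): 1224, 1213, 1086, 911, 911, 850, 426
The 2 values of 911 share dense rank 4.
Remaining distinct values take the next consecutive integers.

3, 6, 4, 4, 2, 5, 1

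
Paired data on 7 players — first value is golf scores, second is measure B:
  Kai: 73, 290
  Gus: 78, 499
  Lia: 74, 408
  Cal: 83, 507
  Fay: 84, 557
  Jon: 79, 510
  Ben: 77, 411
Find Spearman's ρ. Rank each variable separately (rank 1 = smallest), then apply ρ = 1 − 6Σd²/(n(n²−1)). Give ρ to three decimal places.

Ranks of variable 1: 1, 4, 2, 6, 7, 5, 3
Ranks of variable 2: 1, 4, 2, 5, 7, 6, 3
d = r₁ − r₂: 0, 0, 0, 1, 0, -1, 0
d²: 0, 0, 0, 1, 0, 1, 0; Σd² = 2
ρ = 1 − 6·2/(7·48) = 1 − 12/336 = 0.964

0.964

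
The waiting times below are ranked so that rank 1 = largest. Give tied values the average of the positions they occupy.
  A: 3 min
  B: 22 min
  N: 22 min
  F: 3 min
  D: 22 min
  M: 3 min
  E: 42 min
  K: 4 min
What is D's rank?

3

Sorted (descending): 42, 22, 22, 22, 4, 3, 3, 3
The 3 values of 22 occupy positions 2–4 → average rank 3.
The 3 values of 3 occupy positions 6–8 → average rank 7.
D has value 22 min → rank 3.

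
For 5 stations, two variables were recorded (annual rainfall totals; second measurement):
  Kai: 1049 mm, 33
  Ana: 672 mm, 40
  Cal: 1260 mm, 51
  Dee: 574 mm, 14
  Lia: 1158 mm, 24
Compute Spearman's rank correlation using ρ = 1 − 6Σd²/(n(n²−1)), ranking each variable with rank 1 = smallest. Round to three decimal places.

Ranks of variable 1: 3, 2, 5, 1, 4
Ranks of variable 2: 3, 4, 5, 1, 2
d = r₁ − r₂: 0, -2, 0, 0, 2
d²: 0, 4, 0, 0, 4; Σd² = 8
ρ = 1 − 6·8/(5·24) = 1 − 48/120 = 0.600

0.600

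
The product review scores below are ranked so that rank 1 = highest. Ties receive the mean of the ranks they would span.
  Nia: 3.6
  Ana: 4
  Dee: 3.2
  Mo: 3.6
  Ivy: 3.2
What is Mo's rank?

Sorted (descending): 4, 3.6, 3.6, 3.2, 3.2
The 2 values of 3.6 occupy positions 2–3 → average rank (2+3)/2 = 2.5.
The 2 values of 3.2 occupy positions 4–5 → average rank (4+5)/2 = 4.5.
Mo has value 3.6 → rank 2.5.

2.5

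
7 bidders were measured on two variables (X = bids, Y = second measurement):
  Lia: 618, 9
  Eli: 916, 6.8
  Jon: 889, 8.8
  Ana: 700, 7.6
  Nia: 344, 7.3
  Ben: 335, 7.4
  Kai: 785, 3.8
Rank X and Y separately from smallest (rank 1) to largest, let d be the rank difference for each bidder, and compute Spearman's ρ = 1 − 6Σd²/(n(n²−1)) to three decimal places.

-0.214

Ranks of variable 1: 3, 7, 6, 4, 2, 1, 5
Ranks of variable 2: 7, 2, 6, 5, 3, 4, 1
d = r₁ − r₂: -4, 5, 0, -1, -1, -3, 4
d²: 16, 25, 0, 1, 1, 9, 16; Σd² = 68
ρ = 1 − 6·68/(7·48) = 1 − 408/336 = -0.214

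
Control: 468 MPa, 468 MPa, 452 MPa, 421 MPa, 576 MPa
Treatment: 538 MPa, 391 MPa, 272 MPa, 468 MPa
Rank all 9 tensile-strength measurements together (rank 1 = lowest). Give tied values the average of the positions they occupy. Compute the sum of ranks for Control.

28

Sorted (ascending): 272, 391, 421, 452, 468, 468, 468, 538, 576
The 3 values of 468 occupy positions 5–7 → average rank 6.
Control values → pooled ranks: 468→6, 468→6, 452→4, 421→3, 576→9
Rank sum = 6 + 6 + 4 + 3 + 9 = 28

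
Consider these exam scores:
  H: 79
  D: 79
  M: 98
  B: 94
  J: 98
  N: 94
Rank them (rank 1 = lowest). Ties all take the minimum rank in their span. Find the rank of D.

Sorted (ascending): 79, 79, 94, 94, 98, 98
The 2 values of 79 occupy positions 1–2 → each gets rank 1.
The 2 values of 94 occupy positions 3–4 → each gets rank 3.
The 2 values of 98 occupy positions 5–6 → each gets rank 5.
D has value 79 → rank 1.

1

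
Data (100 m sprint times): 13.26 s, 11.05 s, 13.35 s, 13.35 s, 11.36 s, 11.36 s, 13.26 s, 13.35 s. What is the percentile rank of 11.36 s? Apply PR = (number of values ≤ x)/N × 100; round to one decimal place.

N = 8.
Strictly below 11.36: 1. Equal to 11.36: 2.
PR = 3/8 × 100 = 37.5

37.5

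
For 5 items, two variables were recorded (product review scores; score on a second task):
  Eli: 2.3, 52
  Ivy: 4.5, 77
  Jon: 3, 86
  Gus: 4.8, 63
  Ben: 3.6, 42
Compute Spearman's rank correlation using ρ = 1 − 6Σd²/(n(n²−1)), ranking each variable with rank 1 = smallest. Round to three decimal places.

0.100

Ranks of variable 1: 1, 4, 2, 5, 3
Ranks of variable 2: 2, 4, 5, 3, 1
d = r₁ − r₂: -1, 0, -3, 2, 2
d²: 1, 0, 9, 4, 4; Σd² = 18
ρ = 1 − 6·18/(5·24) = 1 − 108/120 = 0.100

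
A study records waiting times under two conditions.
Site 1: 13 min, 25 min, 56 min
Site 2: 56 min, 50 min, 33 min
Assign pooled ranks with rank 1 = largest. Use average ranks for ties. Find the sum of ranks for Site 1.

12.5

Sorted (descending): 56, 56, 50, 33, 25, 13
The 2 values of 56 occupy positions 1–2 → average rank (1+2)/2 = 1.5.
Site 1 values → pooled ranks: 13→6, 25→5, 56→1.5
Rank sum = 6 + 5 + 1.5 = 12.5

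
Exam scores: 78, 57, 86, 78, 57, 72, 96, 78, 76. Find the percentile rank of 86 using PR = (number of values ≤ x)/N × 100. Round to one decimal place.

88.9

N = 9.
Strictly below 86: 7. Equal to 86: 1.
PR = 8/9 × 100 = 88.9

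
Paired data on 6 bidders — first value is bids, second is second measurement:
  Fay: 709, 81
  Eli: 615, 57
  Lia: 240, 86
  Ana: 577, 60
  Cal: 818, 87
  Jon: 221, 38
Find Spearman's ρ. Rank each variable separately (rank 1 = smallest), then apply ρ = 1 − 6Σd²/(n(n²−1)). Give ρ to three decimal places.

Ranks of variable 1: 5, 4, 2, 3, 6, 1
Ranks of variable 2: 4, 2, 5, 3, 6, 1
d = r₁ − r₂: 1, 2, -3, 0, 0, 0
d²: 1, 4, 9, 0, 0, 0; Σd² = 14
ρ = 1 − 6·14/(6·35) = 1 − 84/210 = 0.600

0.600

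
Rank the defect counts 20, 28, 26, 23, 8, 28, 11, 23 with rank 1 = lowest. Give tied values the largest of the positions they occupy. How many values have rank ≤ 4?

Sorted (ascending): 8, 11, 20, 23, 23, 26, 28, 28
The 2 values of 23 occupy positions 4–5 → each gets rank 5.
The 2 values of 28 occupy positions 7–8 → each gets rank 8.
Ranks ≤ 4: {1, 2, 3} → 3 values.

3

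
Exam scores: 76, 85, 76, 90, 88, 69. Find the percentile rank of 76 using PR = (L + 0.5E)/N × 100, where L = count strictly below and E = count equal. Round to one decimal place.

N = 6.
Strictly below 76: 1. Equal to 76: 2.
PR = (1 + 0.5·2)/6 × 100 = 33.3

33.3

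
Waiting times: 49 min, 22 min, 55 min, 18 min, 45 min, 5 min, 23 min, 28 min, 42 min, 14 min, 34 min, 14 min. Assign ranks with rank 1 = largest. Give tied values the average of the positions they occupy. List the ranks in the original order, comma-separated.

Sorted (descending): 55, 49, 45, 42, 34, 28, 23, 22, 18, 14, 14, 5
The 2 values of 14 occupy positions 10–11 → average rank (10+11)/2 = 10.5.

2, 8, 1, 9, 3, 12, 7, 6, 4, 10.5, 5, 10.5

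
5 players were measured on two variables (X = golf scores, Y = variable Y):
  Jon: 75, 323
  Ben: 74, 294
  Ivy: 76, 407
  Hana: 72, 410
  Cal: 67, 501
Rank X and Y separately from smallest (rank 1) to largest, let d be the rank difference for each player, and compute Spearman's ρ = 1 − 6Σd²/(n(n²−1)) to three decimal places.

Ranks of variable 1: 4, 3, 5, 2, 1
Ranks of variable 2: 2, 1, 3, 4, 5
d = r₁ − r₂: 2, 2, 2, -2, -4
d²: 4, 4, 4, 4, 16; Σd² = 32
ρ = 1 − 6·32/(5·24) = 1 − 192/120 = -0.600

-0.600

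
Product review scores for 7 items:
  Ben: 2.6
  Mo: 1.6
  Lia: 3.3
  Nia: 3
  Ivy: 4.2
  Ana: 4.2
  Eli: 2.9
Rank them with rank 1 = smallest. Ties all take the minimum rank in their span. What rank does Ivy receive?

6

Sorted (ascending): 1.6, 2.6, 2.9, 3, 3.3, 4.2, 4.2
The 2 values of 4.2 occupy positions 6–7 → each gets rank 6.
Ivy has value 4.2 → rank 6.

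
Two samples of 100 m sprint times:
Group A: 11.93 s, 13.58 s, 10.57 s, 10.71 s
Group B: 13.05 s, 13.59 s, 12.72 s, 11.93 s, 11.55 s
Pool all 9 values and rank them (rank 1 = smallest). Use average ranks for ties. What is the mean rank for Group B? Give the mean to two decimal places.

5.90

Sorted (ascending): 10.57, 10.71, 11.55, 11.93, 11.93, 12.72, 13.05, 13.58, 13.59
The 2 values of 11.93 occupy positions 4–5 → average rank (4+5)/2 = 4.5.
Group B values → pooled ranks: 13.05→7, 13.59→9, 12.72→6, 11.93→4.5, 11.55→3
Mean rank = (7 + 9 + 6 + 4.5 + 3) / 5 = 5.90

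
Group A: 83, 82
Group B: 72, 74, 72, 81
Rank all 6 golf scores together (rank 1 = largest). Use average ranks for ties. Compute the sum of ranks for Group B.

Sorted (descending): 83, 82, 81, 74, 72, 72
The 2 values of 72 occupy positions 5–6 → average rank (5+6)/2 = 5.5.
Group B values → pooled ranks: 72→5.5, 74→4, 72→5.5, 81→3
Rank sum = 5.5 + 4 + 5.5 + 3 = 18

18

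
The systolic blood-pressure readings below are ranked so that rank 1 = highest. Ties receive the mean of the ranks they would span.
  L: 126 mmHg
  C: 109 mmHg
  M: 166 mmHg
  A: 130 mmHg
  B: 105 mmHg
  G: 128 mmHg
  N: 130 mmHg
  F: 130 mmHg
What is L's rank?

Sorted (descending): 166, 130, 130, 130, 128, 126, 109, 105
The 3 values of 130 occupy positions 2–4 → average rank 3.
L has value 126 mmHg → rank 6.

6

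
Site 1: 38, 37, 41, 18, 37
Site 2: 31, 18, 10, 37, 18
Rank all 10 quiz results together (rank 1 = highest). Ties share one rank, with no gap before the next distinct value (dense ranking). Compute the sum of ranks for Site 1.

Sorted (descending): 41, 38, 37, 37, 37, 31, 18, 18, 18, 10
The 3 values of 37 share dense rank 3.
The 3 values of 18 share dense rank 5.
Remaining distinct values take the next consecutive integers.
Site 1 values → pooled ranks: 38→2, 37→3, 41→1, 18→5, 37→3
Rank sum = 2 + 3 + 1 + 5 + 3 = 14

14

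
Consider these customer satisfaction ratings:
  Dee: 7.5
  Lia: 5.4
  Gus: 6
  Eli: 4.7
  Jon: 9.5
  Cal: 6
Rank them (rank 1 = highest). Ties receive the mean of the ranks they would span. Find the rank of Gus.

Sorted (descending): 9.5, 7.5, 6, 6, 5.4, 4.7
The 2 values of 6 occupy positions 3–4 → average rank (3+4)/2 = 3.5.
Gus has value 6 → rank 3.5.

3.5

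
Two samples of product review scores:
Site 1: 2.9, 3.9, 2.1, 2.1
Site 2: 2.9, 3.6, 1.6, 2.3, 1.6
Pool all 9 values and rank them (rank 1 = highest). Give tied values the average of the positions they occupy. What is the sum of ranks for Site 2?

Sorted (descending): 3.9, 3.6, 2.9, 2.9, 2.3, 2.1, 2.1, 1.6, 1.6
The 2 values of 2.9 occupy positions 3–4 → average rank (3+4)/2 = 3.5.
The 2 values of 2.1 occupy positions 6–7 → average rank (6+7)/2 = 6.5.
The 2 values of 1.6 occupy positions 8–9 → average rank (8+9)/2 = 8.5.
Site 2 values → pooled ranks: 2.9→3.5, 3.6→2, 1.6→8.5, 2.3→5, 1.6→8.5
Rank sum = 3.5 + 2 + 8.5 + 5 + 8.5 = 27.5

27.5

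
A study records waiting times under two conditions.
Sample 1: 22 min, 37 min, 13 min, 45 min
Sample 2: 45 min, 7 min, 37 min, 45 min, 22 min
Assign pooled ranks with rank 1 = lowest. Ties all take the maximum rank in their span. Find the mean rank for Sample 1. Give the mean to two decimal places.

5.25

Sorted (ascending): 7, 13, 22, 22, 37, 37, 45, 45, 45
The 2 values of 22 occupy positions 3–4 → each gets rank 4.
The 2 values of 37 occupy positions 5–6 → each gets rank 6.
The 3 values of 45 occupy positions 7–9 → each gets rank 9.
Sample 1 values → pooled ranks: 22→4, 37→6, 13→2, 45→9
Mean rank = (4 + 6 + 2 + 9) / 4 = 5.25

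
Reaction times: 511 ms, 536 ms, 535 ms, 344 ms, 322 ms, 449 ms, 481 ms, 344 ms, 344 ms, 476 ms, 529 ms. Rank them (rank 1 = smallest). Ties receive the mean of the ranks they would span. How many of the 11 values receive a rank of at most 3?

4

Sorted (ascending): 322, 344, 344, 344, 449, 476, 481, 511, 529, 535, 536
The 3 values of 344 occupy positions 2–4 → average rank 3.
Ranks ≤ 3: {1, 3, 3, 3} → 4 values.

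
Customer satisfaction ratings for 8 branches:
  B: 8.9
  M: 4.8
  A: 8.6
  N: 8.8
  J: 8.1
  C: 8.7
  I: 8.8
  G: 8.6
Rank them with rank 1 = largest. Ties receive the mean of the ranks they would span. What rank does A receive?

5.5

Sorted (descending): 8.9, 8.8, 8.8, 8.7, 8.6, 8.6, 8.1, 4.8
The 2 values of 8.8 occupy positions 2–3 → average rank (2+3)/2 = 2.5.
The 2 values of 8.6 occupy positions 5–6 → average rank (5+6)/2 = 5.5.
A has value 8.6 → rank 5.5.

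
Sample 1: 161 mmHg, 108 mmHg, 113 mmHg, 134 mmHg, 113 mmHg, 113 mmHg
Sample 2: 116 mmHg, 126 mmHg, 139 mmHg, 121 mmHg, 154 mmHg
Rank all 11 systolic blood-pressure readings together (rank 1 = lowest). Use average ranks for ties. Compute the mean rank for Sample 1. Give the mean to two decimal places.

4.83

Sorted (ascending): 108, 113, 113, 113, 116, 121, 126, 134, 139, 154, 161
The 3 values of 113 occupy positions 2–4 → average rank 3.
Sample 1 values → pooled ranks: 161→11, 108→1, 113→3, 134→8, 113→3, 113→3
Mean rank = (11 + 1 + 3 + 8 + 3 + 3) / 6 = 4.83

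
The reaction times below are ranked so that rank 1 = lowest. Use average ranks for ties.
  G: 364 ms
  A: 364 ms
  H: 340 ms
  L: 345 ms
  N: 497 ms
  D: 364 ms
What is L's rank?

Sorted (ascending): 340, 345, 364, 364, 364, 497
The 3 values of 364 occupy positions 3–5 → average rank 4.
L has value 345 ms → rank 2.

2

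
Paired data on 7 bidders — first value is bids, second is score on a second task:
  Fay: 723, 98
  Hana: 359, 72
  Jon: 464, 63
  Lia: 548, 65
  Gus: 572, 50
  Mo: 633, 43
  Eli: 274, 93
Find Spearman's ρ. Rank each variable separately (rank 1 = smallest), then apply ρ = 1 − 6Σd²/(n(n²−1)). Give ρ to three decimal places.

-0.214

Ranks of variable 1: 7, 2, 3, 4, 5, 6, 1
Ranks of variable 2: 7, 5, 3, 4, 2, 1, 6
d = r₁ − r₂: 0, -3, 0, 0, 3, 5, -5
d²: 0, 9, 0, 0, 9, 25, 25; Σd² = 68
ρ = 1 − 6·68/(7·48) = 1 − 408/336 = -0.214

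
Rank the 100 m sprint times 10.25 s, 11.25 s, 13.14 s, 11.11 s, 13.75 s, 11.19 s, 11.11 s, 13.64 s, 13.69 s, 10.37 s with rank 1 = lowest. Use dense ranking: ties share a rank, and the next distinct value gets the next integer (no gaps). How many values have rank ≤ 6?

Sorted (ascending): 10.25, 10.37, 11.11, 11.11, 11.19, 11.25, 13.14, 13.64, 13.69, 13.75
The 2 values of 11.11 share dense rank 3.
Remaining distinct values take the next consecutive integers.
Ranks ≤ 6: {1, 2, 3, 3, 4, 5, 6} → 7 values.

7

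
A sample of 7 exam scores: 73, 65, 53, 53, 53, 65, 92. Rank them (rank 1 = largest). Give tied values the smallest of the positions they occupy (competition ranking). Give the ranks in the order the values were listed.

2, 3, 5, 5, 5, 3, 1

Sorted (descending): 92, 73, 65, 65, 53, 53, 53
The 2 values of 65 occupy positions 3–4 → each gets rank 3.
The 3 values of 53 occupy positions 5–7 → each gets rank 5.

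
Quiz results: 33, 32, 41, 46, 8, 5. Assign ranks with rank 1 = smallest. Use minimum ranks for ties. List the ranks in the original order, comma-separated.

4, 3, 5, 6, 2, 1

Sorted (ascending): 5, 8, 32, 33, 41, 46
No ties — each value takes its position as its rank.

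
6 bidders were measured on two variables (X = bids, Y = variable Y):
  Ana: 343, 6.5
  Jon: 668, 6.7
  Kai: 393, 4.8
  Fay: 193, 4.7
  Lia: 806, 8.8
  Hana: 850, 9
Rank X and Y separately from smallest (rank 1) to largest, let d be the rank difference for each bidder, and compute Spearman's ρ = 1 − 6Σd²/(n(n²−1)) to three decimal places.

0.943

Ranks of variable 1: 2, 4, 3, 1, 5, 6
Ranks of variable 2: 3, 4, 2, 1, 5, 6
d = r₁ − r₂: -1, 0, 1, 0, 0, 0
d²: 1, 0, 1, 0, 0, 0; Σd² = 2
ρ = 1 − 6·2/(6·35) = 1 − 12/210 = 0.943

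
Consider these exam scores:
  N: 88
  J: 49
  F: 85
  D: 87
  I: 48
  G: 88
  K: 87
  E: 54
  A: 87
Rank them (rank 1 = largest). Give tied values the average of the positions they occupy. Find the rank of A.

4

Sorted (descending): 88, 88, 87, 87, 87, 85, 54, 49, 48
The 2 values of 88 occupy positions 1–2 → average rank (1+2)/2 = 1.5.
The 3 values of 87 occupy positions 3–5 → average rank 4.
A has value 87 → rank 4.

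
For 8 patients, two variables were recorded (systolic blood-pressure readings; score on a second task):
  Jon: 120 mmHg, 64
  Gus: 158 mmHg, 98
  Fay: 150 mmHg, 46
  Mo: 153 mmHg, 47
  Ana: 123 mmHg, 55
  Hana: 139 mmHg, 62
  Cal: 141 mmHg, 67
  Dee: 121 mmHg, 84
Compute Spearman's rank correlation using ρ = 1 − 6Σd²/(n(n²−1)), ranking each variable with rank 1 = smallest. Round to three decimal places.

-0.095

Ranks of variable 1: 1, 8, 6, 7, 3, 4, 5, 2
Ranks of variable 2: 5, 8, 1, 2, 3, 4, 6, 7
d = r₁ − r₂: -4, 0, 5, 5, 0, 0, -1, -5
d²: 16, 0, 25, 25, 0, 0, 1, 25; Σd² = 92
ρ = 1 − 6·92/(8·63) = 1 − 552/504 = -0.095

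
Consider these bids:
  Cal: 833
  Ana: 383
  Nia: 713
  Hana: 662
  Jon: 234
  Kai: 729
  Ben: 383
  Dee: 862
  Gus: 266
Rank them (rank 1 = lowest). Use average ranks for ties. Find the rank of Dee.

9

Sorted (ascending): 234, 266, 383, 383, 662, 713, 729, 833, 862
The 2 values of 383 occupy positions 3–4 → average rank (3+4)/2 = 3.5.
Dee has value 862 → rank 9.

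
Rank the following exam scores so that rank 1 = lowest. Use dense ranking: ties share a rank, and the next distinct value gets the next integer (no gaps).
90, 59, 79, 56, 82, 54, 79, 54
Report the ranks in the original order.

6, 3, 4, 2, 5, 1, 4, 1

Sorted (ascending): 54, 54, 56, 59, 79, 79, 82, 90
The 2 values of 54 share dense rank 1.
The 2 values of 79 share dense rank 4.
Remaining distinct values take the next consecutive integers.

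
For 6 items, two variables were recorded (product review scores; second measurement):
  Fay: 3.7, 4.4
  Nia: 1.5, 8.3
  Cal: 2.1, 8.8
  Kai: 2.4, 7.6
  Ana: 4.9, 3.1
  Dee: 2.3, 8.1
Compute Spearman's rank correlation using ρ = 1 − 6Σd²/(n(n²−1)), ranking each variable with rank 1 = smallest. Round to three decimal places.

Ranks of variable 1: 5, 1, 2, 4, 6, 3
Ranks of variable 2: 2, 5, 6, 3, 1, 4
d = r₁ − r₂: 3, -4, -4, 1, 5, -1
d²: 9, 16, 16, 1, 25, 1; Σd² = 68
ρ = 1 − 6·68/(6·35) = 1 − 408/210 = -0.943

-0.943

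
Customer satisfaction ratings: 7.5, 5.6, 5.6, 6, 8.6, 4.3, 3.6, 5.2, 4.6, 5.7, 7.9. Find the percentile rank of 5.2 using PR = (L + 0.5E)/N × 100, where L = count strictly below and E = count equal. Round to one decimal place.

N = 11.
Strictly below 5.2: 3. Equal to 5.2: 1.
PR = (3 + 0.5·1)/11 × 100 = 31.8

31.8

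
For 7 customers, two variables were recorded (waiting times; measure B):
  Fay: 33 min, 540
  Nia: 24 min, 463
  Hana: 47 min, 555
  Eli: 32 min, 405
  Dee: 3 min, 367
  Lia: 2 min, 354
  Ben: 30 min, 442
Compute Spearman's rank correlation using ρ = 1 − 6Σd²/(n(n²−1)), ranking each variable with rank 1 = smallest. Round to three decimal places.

0.857

Ranks of variable 1: 6, 3, 7, 5, 2, 1, 4
Ranks of variable 2: 6, 5, 7, 3, 2, 1, 4
d = r₁ − r₂: 0, -2, 0, 2, 0, 0, 0
d²: 0, 4, 0, 4, 0, 0, 0; Σd² = 8
ρ = 1 − 6·8/(7·48) = 1 − 48/336 = 0.857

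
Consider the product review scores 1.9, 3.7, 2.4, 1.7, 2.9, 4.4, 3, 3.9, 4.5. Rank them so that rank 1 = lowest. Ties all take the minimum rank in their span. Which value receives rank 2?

1.9

Sorted (ascending): 1.7, 1.9, 2.4, 2.9, 3, 3.7, 3.9, 4.4, 4.5
No ties — each value takes its position as its rank.
Rank 2 → value 1.9.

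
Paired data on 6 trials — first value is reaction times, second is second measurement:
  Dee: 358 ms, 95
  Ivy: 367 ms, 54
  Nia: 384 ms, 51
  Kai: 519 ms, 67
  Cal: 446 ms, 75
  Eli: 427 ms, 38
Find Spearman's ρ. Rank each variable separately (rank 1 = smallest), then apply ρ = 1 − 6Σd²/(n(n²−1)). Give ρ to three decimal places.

Ranks of variable 1: 1, 2, 3, 6, 5, 4
Ranks of variable 2: 6, 3, 2, 4, 5, 1
d = r₁ − r₂: -5, -1, 1, 2, 0, 3
d²: 25, 1, 1, 4, 0, 9; Σd² = 40
ρ = 1 − 6·40/(6·35) = 1 − 240/210 = -0.143

-0.143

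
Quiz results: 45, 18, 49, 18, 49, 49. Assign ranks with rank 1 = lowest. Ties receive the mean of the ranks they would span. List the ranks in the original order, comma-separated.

Sorted (ascending): 18, 18, 45, 49, 49, 49
The 2 values of 18 occupy positions 1–2 → average rank (1+2)/2 = 1.5.
The 3 values of 49 occupy positions 4–6 → average rank 5.

3, 1.5, 5, 1.5, 5, 5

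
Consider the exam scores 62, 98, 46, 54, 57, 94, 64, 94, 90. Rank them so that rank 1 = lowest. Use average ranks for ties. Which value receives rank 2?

Sorted (ascending): 46, 54, 57, 62, 64, 90, 94, 94, 98
The 2 values of 94 occupy positions 7–8 → average rank (7+8)/2 = 7.5.
Rank 2 → value 54.

54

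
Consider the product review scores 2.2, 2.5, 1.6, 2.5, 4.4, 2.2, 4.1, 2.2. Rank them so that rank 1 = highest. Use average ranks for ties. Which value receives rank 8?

1.6

Sorted (descending): 4.4, 4.1, 2.5, 2.5, 2.2, 2.2, 2.2, 1.6
The 2 values of 2.5 occupy positions 3–4 → average rank (3+4)/2 = 3.5.
The 3 values of 2.2 occupy positions 5–7 → average rank 6.
Rank 8 → value 1.6.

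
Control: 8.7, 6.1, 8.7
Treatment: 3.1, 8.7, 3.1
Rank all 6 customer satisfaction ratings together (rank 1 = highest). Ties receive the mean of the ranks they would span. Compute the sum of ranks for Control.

Sorted (descending): 8.7, 8.7, 8.7, 6.1, 3.1, 3.1
The 3 values of 8.7 occupy positions 1–3 → average rank 2.
The 2 values of 3.1 occupy positions 5–6 → average rank (5+6)/2 = 5.5.
Control values → pooled ranks: 8.7→2, 6.1→4, 8.7→2
Rank sum = 2 + 4 + 2 = 8

8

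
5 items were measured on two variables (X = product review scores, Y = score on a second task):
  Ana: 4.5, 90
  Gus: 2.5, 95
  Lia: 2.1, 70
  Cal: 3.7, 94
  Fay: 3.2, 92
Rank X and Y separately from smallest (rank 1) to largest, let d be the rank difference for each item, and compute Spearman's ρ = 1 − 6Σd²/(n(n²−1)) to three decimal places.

Ranks of variable 1: 5, 2, 1, 4, 3
Ranks of variable 2: 2, 5, 1, 4, 3
d = r₁ − r₂: 3, -3, 0, 0, 0
d²: 9, 9, 0, 0, 0; Σd² = 18
ρ = 1 − 6·18/(5·24) = 1 − 108/120 = 0.100

0.100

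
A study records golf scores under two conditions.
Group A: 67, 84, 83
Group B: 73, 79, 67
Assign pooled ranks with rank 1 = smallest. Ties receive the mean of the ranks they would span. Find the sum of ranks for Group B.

Sorted (ascending): 67, 67, 73, 79, 83, 84
The 2 values of 67 occupy positions 1–2 → average rank (1+2)/2 = 1.5.
Group B values → pooled ranks: 73→3, 79→4, 67→1.5
Rank sum = 3 + 4 + 1.5 = 8.5

8.5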